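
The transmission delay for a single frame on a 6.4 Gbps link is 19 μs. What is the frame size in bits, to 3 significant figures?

122000 bits

L = R × t_tx = 6400000000 b/s × 1.9e-05 s = 121600 bits.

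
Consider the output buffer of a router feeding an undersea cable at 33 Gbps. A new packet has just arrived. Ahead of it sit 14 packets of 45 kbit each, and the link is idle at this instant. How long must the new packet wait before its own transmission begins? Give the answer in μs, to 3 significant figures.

Each queued packet: L/R = 45000/33000000000 = 1.36364 μs.
14 queued → 19.0909 μs.
Queuing delay = 19.1 μs.

19.1 μs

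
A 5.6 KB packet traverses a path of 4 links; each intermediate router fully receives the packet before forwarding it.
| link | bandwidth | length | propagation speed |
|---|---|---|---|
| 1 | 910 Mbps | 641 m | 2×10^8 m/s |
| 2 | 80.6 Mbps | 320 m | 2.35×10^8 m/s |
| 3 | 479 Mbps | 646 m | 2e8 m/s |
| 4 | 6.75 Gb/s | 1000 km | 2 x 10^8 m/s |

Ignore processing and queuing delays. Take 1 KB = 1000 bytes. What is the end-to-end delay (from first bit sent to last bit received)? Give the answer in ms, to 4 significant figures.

5.713 ms

L = 44800 bits.
Transmission delays (L/R per hop): 0.0492308, 0.555831, 0.0935282, 0.00663704 ms; sum = 0.705227 ms.
Propagation delays (d/s per hop): 0.003205, 0.0013617, 0.00323, 5 ms; sum = 5.0078 ms.
End-to-end = 5.713 ms.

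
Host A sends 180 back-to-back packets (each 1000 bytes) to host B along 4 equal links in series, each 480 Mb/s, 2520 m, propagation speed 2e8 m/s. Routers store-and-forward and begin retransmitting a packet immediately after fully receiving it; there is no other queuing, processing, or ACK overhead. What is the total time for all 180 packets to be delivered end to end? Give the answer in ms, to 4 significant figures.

3.100 ms

Per-hop transmission t_tx = L/R = 8000/480000000 = 0.0166667 ms.
Per-hop propagation t_prop = 2520/200000000 = 0.0126 ms.
Pipeline fill: first packet needs 4·t_tx to clear all hops; remaining 179 packets each add one t_tx.
Total = (4+180-1)·t_tx + 4·t_prop = 183·0.0166667 + 4·0.0126 = 3.100 ms.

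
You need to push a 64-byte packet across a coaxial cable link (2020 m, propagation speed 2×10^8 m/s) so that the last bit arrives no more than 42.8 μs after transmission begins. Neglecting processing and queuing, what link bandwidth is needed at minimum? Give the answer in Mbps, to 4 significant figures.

L = 512 bits.
Propagation delay = 2020 / 200000000 = 10.1 μs.
Transmission budget = 42.8 − 10.1 = 32.7 μs.
R ≥ L / t_tx = 512 bits / 3.27e-05 s = 15.66 Mbps.

15.66 Mbps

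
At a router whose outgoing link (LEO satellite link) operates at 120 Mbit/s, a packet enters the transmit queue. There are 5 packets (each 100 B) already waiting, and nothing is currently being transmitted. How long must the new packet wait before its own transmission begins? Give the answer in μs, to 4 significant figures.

Each queued packet: L/R = 800/120000000 = 6.66667 μs.
5 queued → 33.3333 μs.
Queuing delay = 33.33 μs.

33.33 μs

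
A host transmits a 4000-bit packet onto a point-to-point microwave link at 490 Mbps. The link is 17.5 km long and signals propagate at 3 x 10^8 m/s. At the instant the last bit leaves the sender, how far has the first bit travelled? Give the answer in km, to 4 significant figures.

2.449 km

t_tx = L/R = 4000/490000000 = 8.16327e-06 s.
Distance = s × t_tx = 300000000 × 8.16327e-06 = 2.449 km.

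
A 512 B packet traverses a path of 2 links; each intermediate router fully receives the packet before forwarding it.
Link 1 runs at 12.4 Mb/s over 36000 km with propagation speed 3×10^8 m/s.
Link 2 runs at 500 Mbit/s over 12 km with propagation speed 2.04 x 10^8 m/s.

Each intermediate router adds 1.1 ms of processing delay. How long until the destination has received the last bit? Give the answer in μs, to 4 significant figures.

L = 512 × 8 = 4096 bits.
Transmission delays (L/R per hop): 330.323, 8.192 μs; sum = 338.515 μs.
Propagation delays (d/s per hop): 120000, 58.8235 μs; sum = 120059 μs.
Processing at 1 router(s): 1 × 1.1 ms = 1100 μs.
End-to-end = 121500 μs.

121500 μs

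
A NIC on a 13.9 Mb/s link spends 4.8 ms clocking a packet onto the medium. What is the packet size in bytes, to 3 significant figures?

8340 bytes

L = R × t_tx = 13900000 b/s × 0.0048 s = 66720 bits.
In bytes: 66720 / 8 = 8340 bytes.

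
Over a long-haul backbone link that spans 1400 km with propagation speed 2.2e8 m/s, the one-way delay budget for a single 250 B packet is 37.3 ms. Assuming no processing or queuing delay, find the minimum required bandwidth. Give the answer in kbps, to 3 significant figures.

64.6 kbps

L = 2000 bits.
Propagation delay = 1400000 / 2.2e+08 = 6.36364 ms.
Transmission budget = 37.3 − 6.36364 = 30.9364 ms.
R ≥ L / t_tx = 2000 bits / 0.0309364 s = 64.6 kbps.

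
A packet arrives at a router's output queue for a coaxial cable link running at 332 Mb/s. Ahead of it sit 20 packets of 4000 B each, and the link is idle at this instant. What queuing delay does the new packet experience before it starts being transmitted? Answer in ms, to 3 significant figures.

1.93 ms

Each queued packet: L/R = 32000/332000000 = 0.0963855 ms.
20 queued → 1.92771 ms.
Queuing delay = 1.93 ms.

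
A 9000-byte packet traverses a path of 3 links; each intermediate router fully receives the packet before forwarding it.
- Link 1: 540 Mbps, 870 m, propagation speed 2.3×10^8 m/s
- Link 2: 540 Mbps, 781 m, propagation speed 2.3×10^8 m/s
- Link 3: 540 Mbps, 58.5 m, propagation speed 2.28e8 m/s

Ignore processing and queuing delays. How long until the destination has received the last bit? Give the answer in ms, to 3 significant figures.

0.407 ms

L = 9000 × 8 = 72000 bits.
Transmission delay per hop = L/R = 72000/540000000 = 0.133333 ms; 3 hops → 0.4 ms.
Propagation delays (d/s per hop): 0.00378261, 0.00339565, 0.000256579 ms; sum = 0.00743484 ms.
End-to-end = 0.407 ms.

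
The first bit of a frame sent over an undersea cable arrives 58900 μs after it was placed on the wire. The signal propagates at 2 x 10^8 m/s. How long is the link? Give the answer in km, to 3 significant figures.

d = s × t_prop = 200000000 × 0.0589 = 11800 km.

11800 km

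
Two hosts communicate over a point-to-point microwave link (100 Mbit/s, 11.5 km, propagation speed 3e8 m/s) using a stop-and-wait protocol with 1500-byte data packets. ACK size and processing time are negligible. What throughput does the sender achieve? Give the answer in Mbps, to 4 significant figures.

t_tx = L/R = 12000/100000000 = 0.00012 s.
t_prop = 11500/300000000 = 3.83333e-05 s; RTT = 7.66667e-05 s.
Cycle = t_tx + RTT = 0.000196667 s.
Throughput = L / cycle = 12000 / 0.000196667 = 61.02 Mbps.

61.02 Mbps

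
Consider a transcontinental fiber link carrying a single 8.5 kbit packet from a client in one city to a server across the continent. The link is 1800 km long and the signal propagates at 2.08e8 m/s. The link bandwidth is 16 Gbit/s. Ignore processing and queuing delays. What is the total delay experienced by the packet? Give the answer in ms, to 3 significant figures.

8.65 ms

L = 8500 bits.
Transmission delay = L/R = 8500 / 16000000000 = 0.00053125 ms.
Propagation delay = d/s = 1800000 m / 208000000 m/s = 8.65385 ms.
Total = 8.65 ms.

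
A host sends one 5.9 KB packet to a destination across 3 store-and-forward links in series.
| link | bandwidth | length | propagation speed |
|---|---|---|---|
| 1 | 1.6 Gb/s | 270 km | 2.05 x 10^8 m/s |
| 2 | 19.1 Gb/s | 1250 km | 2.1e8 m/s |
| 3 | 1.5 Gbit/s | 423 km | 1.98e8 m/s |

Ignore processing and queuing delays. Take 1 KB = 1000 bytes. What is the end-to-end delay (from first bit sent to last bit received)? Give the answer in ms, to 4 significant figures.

L = 47200 bits.
Transmission delays (L/R per hop): 0.0295, 0.0024712, 0.0314667 ms; sum = 0.0634379 ms.
Propagation delays (d/s per hop): 1.31707, 5.95238, 2.13636 ms; sum = 9.40582 ms.
End-to-end = 9.469 ms.

9.469 ms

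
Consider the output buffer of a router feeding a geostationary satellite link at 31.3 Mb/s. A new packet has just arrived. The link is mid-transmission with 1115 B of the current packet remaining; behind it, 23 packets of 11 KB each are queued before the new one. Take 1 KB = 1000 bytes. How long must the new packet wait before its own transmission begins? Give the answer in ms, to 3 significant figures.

Each queued packet: L/R = 88000/31300000 = 2.8115 ms.
23 queued → 64.6645 ms.
Plus remaining 8920 bits of current packet: 0.284984 ms.
Queuing delay = 64.9 ms.

64.9 ms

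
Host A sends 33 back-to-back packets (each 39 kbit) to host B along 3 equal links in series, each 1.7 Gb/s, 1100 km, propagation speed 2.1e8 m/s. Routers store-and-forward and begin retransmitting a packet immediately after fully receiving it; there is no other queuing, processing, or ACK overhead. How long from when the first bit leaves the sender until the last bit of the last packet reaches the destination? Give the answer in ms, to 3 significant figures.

16.5 ms

Per-hop transmission t_tx = L/R = 39000/1700000000 = 0.0229412 ms.
Per-hop propagation t_prop = 1100000/210000000 = 5.2381 ms.
Pipeline fill: first packet needs 3·t_tx to clear all hops; remaining 32 packets each add one t_tx.
Total = (3+33-1)·t_tx + 3·t_prop = 35·0.0229412 + 3·5.2381 = 16.5 ms.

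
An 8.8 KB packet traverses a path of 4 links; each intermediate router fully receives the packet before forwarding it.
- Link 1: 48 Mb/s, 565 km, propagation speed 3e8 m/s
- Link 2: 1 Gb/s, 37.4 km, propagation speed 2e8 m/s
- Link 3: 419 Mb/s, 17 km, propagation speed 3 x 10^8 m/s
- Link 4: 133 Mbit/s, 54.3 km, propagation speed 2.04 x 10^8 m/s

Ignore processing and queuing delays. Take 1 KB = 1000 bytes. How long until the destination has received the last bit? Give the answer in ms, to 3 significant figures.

4.63 ms

L = 70400 bits.
Transmission delays (L/R per hop): 1.46667, 0.0704, 0.168019, 0.529323 ms; sum = 2.23441 ms.
Propagation delays (d/s per hop): 1.88333, 0.187, 0.0566667, 0.266176 ms; sum = 2.39318 ms.
End-to-end = 4.63 ms.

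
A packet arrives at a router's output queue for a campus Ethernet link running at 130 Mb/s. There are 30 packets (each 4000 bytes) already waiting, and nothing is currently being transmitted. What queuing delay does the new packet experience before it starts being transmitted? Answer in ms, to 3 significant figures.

7.38 ms

Each queued packet: L/R = 32000/130000000 = 0.246154 ms.
30 queued → 7.38462 ms.
Queuing delay = 7.38 ms.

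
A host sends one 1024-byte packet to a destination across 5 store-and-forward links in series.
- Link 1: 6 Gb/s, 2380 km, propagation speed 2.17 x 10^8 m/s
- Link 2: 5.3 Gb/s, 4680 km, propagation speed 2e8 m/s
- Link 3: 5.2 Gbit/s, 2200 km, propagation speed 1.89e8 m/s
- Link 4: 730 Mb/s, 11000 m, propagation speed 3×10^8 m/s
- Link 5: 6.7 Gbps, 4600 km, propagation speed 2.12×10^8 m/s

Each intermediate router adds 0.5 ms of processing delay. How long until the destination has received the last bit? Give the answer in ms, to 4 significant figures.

69.76 ms

L = 1024 × 8 = 8192 bits.
Transmission delays (L/R per hop): 0.00136533, 0.00154566, 0.00157538, 0.0112219, 0.00122269 ms; sum = 0.016931 ms.
Propagation delays (d/s per hop): 10.9677, 23.4, 11.6402, 0.0366667, 21.6981 ms; sum = 67.7427 ms.
Processing at 4 router(s): 4 × 0.5 ms = 2 ms.
End-to-end = 69.76 ms.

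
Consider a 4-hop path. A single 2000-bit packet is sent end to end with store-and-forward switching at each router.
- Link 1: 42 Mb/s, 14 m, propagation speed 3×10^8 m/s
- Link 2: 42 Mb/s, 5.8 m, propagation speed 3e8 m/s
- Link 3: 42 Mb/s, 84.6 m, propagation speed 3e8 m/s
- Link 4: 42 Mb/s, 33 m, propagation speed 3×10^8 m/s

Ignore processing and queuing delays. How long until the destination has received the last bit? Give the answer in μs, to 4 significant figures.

190.9 μs

Transmission delay per hop = L/R = 2000/42000000 = 47.619 μs; 4 hops → 190.476 μs.
Propagation delays (d/s per hop): 0.0466667, 0.0193333, 0.282, 0.11 μs; sum = 0.458 μs.
End-to-end = 190.9 μs.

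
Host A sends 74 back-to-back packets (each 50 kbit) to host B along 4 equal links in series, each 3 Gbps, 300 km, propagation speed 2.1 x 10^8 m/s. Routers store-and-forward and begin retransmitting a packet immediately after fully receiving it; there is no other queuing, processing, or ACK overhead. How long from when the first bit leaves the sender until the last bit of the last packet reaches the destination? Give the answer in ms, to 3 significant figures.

7.00 ms

Per-hop transmission t_tx = L/R = 50000/3000000000 = 0.0166667 ms.
Per-hop propagation t_prop = 300000/210000000 = 1.42857 ms.
Pipeline fill: first packet needs 4·t_tx to clear all hops; remaining 73 packets each add one t_tx.
Total = (4+74-1)·t_tx + 4·t_prop = 77·0.0166667 + 4·1.42857 = 7.00 ms.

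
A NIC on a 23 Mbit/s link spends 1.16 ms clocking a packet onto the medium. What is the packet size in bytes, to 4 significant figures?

L = R × t_tx = 23000000 b/s × 0.00116 s = 26680 bits.
In bytes: 26680 / 8 = 3335 bytes.

3335 bytes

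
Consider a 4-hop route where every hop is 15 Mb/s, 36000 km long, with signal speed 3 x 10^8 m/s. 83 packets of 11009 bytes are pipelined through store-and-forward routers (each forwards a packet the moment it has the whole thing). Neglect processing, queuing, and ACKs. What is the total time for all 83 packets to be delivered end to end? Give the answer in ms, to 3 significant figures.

985 ms

Per-hop transmission t_tx = L/R = 88072/15000000 = 5.87147 ms.
Per-hop propagation t_prop = 36000000/300000000 = 120 ms.
Pipeline fill: first packet needs 4·t_tx to clear all hops; remaining 82 packets each add one t_tx.
Total = (4+83-1)·t_tx + 4·t_prop = 86·5.87147 + 4·120 = 985 ms.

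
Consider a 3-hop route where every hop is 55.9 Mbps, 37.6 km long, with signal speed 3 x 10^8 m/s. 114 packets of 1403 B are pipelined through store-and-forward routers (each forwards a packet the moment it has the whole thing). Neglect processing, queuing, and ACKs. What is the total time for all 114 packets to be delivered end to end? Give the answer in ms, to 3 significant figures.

Per-hop transmission t_tx = L/R = 11224/55900000 = 0.200787 ms.
Per-hop propagation t_prop = 37600/300000000 = 0.125333 ms.
Pipeline fill: first packet needs 3·t_tx to clear all hops; remaining 113 packets each add one t_tx.
Total = (3+114-1)·t_tx + 3·t_prop = 116·0.200787 + 3·0.125333 = 23.7 ms.

23.7 ms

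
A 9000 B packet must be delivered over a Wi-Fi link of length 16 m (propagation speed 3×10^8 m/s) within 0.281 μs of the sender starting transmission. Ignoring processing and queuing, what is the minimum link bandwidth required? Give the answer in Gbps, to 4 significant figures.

L = 72000 bits.
Propagation delay = 16 / 300000000 = 0.0533333 μs.
Transmission budget = 0.281 − 0.0533333 = 0.227667 μs.
R ≥ L / t_tx = 72000 bits / 2.27667e-07 s = 316.3 Gbps.

316.3 Gbps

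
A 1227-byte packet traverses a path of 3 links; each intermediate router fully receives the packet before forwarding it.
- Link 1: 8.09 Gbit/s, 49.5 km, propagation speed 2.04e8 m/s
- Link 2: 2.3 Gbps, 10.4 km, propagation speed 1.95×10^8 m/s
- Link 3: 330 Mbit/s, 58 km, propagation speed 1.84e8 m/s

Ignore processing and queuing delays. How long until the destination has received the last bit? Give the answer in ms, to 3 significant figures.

L = 1227 × 8 = 9816 bits.
Transmission delays (L/R per hop): 0.00121335, 0.00426783, 0.0297455 ms; sum = 0.0352266 ms.
Propagation delays (d/s per hop): 0.242647, 0.0533333, 0.315217 ms; sum = 0.611198 ms.
End-to-end = 0.646 ms.

0.646 ms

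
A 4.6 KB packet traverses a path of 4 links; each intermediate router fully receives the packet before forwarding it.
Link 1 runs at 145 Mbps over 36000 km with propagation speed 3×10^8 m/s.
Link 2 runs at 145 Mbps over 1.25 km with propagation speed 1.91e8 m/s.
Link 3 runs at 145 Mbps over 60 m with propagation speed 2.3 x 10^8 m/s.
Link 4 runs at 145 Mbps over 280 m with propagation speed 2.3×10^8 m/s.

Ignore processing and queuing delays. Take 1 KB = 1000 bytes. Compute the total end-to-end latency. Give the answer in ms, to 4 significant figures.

L = 36800 bits.
Transmission delay per hop = L/R = 36800/145000000 = 0.253793 ms; 4 hops → 1.01517 ms.
Propagation delays (d/s per hop): 120, 0.0065445, 0.00026087, 0.00121739 ms; sum = 120.008 ms.
End-to-end = 121.0 ms.

121.0 ms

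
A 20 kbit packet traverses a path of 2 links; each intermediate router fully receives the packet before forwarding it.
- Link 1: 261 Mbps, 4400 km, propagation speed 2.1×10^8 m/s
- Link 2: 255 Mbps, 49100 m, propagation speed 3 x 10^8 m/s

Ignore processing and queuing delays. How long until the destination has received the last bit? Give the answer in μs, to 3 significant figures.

L = 20000 bits.
Transmission delays (L/R per hop): 76.6284, 78.4314 μs; sum = 155.06 μs.
Propagation delays (d/s per hop): 20952.4, 163.667 μs; sum = 21116 μs.
End-to-end = 21300 μs.

21300 μs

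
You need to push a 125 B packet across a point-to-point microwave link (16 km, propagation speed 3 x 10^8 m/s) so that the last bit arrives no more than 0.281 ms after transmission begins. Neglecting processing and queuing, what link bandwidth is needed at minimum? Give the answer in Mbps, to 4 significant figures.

4.392 Mbps

L = 1000 bits.
Propagation delay = 16000 / 300000000 = 0.0533333 ms.
Transmission budget = 0.281 − 0.0533333 = 0.227667 ms.
R ≥ L / t_tx = 1000 bits / 0.000227667 s = 4.392 Mbps.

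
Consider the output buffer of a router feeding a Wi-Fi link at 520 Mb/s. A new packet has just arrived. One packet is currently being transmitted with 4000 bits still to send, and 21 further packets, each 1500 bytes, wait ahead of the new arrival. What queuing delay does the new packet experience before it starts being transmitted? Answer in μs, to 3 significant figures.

492 μs

Each queued packet: L/R = 12000/520000000 = 23.0769 μs.
21 queued → 484.615 μs.
Plus remaining 4000 bits of current packet: 7.69231 μs.
Queuing delay = 492 μs.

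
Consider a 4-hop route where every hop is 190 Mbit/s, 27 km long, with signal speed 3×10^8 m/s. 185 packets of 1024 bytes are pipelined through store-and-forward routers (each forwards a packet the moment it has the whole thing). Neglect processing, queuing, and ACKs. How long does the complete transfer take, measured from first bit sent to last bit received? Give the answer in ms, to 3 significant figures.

Per-hop transmission t_tx = L/R = 8192/190000000 = 0.0431158 ms.
Per-hop propagation t_prop = 27000/300000000 = 0.09 ms.
Pipeline fill: first packet needs 4·t_tx to clear all hops; remaining 184 packets each add one t_tx.
Total = (4+185-1)·t_tx + 4·t_prop = 188·0.0431158 + 4·0.09 = 8.47 ms.

8.47 ms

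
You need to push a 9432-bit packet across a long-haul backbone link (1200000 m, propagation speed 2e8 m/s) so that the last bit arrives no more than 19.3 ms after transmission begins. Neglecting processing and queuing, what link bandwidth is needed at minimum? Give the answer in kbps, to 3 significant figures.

709 kbps

Propagation delay = 1200000 / 200000000 = 6 ms.
Transmission budget = 19.3 − 6 = 13.3 ms.
R ≥ L / t_tx = 9432 bits / 0.0133 s = 709 kbps.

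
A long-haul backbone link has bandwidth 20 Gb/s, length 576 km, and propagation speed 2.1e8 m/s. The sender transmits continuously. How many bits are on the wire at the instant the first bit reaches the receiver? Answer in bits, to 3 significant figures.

54900000 bits

Propagation delay = 576000 / 210000000 = 0.00274286 s.
BDP = R × t_prop = 20000000000 × 0.00274286 = 54857100 bits.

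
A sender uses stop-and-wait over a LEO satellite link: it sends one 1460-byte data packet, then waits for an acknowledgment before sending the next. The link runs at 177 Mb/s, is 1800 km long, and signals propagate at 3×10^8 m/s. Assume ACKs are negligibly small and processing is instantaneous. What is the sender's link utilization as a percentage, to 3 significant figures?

0.547 %

t_tx = L/R = 11680/177000000 = 6.59887e-05 s.
t_prop = 1800000/300000000 = 0.006 s; RTT = 0.012 s.
Cycle = t_tx + RTT = 0.012066 s.
Utilization = t_tx / cycle = 6.59887e-05/0.012066 = 0.547 %.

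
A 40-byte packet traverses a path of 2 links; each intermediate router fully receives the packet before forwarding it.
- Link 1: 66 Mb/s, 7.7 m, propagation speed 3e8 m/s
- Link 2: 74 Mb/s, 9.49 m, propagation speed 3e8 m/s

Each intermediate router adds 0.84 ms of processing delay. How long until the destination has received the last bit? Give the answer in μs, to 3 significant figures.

L = 40 × 8 = 320 bits.
Transmission delays (L/R per hop): 4.84848, 4.32432 μs; sum = 9.17281 μs.
Propagation delays (d/s per hop): 0.0256667, 0.0316333 μs; sum = 0.0573 μs.
Processing at 1 router(s): 1 × 0.84 ms = 840 μs.
End-to-end = 849 μs.

849 μs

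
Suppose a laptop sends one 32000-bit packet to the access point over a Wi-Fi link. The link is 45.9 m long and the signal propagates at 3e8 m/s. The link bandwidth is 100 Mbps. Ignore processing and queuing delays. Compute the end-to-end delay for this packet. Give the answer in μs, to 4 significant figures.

320.2 μs

Transmission delay = L/R = 32000 / 100000000 = 320 μs.
Propagation delay = d/s = 45.9 m / 300000000 m/s = 0.153 μs.
Total = 320.2 μs.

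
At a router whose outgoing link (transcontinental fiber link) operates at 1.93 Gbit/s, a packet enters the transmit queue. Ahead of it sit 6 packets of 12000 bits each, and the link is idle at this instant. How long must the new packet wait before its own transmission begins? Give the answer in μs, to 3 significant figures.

37.3 μs

Each queued packet: L/R = 12000/1930000000 = 6.21762 μs.
6 queued → 37.3057 μs.
Queuing delay = 37.3 μs.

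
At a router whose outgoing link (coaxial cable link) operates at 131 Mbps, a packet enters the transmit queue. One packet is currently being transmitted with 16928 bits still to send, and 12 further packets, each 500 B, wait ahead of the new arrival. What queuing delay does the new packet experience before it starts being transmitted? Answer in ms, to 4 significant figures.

Each queued packet: L/R = 4000/131000000 = 0.0305344 ms.
12 queued → 0.366412 ms.
Plus remaining 16928 bits of current packet: 0.129221 ms.
Queuing delay = 0.4956 ms.

0.4956 ms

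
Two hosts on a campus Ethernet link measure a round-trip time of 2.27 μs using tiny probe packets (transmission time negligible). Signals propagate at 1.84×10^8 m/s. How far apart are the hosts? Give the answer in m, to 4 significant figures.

One-way propagation = RTT/2 = 1.135 μs.
d = s × t = 184000000 × 1.135e-06 = 208.8 m.

208.8 m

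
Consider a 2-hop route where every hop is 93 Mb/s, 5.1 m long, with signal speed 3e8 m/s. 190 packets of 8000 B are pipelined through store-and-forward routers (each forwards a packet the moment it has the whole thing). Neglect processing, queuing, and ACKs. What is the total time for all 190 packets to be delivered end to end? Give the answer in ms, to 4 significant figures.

131.4 ms

Per-hop transmission t_tx = L/R = 64000/93000000 = 0.688172 ms.
Per-hop propagation t_prop = 5.1/300000000 = 1.7e-05 ms.
Pipeline fill: first packet needs 2·t_tx to clear all hops; remaining 189 packets each add one t_tx.
Total = (2+190-1)·t_tx + 2·t_prop = 191·0.688172 + 2·1.7e-05 = 131.4 ms.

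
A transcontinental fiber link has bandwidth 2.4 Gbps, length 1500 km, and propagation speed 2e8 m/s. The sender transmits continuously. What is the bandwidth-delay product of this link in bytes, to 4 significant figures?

Propagation delay = 1500000 / 200000000 = 0.0075 s.
BDP = R × t_prop = 2400000000 × 0.0075 = 18000000 bits.
In bytes: 18000000/8 = 2250000 bytes.

2250000 bytes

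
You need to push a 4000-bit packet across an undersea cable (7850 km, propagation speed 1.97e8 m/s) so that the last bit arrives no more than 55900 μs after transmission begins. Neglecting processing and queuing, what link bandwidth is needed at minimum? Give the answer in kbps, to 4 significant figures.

Propagation delay = 7850000 / 197000000 = 39847.7 μs.
Transmission budget = 55900 − 39847.7 = 16052.3 μs.
R ≥ L / t_tx = 4000 bits / 0.0160523 s = 249.2 kbps.

249.2 kbps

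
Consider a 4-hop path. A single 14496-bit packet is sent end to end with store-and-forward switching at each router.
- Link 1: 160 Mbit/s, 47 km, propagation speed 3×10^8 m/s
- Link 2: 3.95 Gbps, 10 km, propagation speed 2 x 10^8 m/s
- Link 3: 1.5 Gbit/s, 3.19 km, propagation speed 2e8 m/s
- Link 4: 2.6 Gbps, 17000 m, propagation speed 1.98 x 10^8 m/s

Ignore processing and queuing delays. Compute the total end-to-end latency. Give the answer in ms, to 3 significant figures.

0.418 ms

Transmission delays (L/R per hop): 0.0906, 0.00366987, 0.009664, 0.00557538 ms; sum = 0.109509 ms.
Propagation delays (d/s per hop): 0.156667, 0.05, 0.01595, 0.0858586 ms; sum = 0.308475 ms.
End-to-end = 0.418 ms.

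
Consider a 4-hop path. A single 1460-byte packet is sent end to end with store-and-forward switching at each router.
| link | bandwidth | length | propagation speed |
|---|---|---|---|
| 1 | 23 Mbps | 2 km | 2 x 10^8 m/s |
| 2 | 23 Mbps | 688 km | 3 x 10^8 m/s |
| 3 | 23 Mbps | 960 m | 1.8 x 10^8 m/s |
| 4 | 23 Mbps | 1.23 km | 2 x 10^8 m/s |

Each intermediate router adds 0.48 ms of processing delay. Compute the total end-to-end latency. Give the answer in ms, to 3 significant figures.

L = 1460 × 8 = 11680 bits.
Transmission delay per hop = L/R = 11680/23000000 = 0.507826 ms; 4 hops → 2.0313 ms.
Propagation delays (d/s per hop): 0.01, 2.29333, 0.00533333, 0.00615 ms; sum = 2.31482 ms.
Processing at 3 router(s): 3 × 0.48 ms = 1.44 ms.
End-to-end = 5.79 ms.

5.79 ms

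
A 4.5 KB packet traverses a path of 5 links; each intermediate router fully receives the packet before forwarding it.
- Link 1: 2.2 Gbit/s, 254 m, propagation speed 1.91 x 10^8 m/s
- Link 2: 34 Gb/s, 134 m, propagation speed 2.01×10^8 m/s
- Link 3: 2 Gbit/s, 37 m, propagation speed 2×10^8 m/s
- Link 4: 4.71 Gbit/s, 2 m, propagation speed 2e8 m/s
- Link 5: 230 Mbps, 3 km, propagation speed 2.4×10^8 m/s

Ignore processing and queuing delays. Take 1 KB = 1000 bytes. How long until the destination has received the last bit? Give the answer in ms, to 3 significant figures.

0.214 ms

L = 36000 bits.
Transmission delays (L/R per hop): 0.0163636, 0.00105882, 0.018, 0.00764331, 0.156522 ms; sum = 0.199588 ms.
Propagation delays (d/s per hop): 0.00132984, 0.000666667, 0.000185, 1e-05, 0.0125 ms; sum = 0.0146915 ms.
End-to-end = 0.214 ms.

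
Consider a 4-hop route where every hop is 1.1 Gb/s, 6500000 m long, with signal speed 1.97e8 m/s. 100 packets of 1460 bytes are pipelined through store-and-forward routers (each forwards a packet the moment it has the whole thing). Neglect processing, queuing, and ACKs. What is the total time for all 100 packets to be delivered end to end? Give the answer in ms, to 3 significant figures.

133 ms

Per-hop transmission t_tx = L/R = 11680/1100000000 = 0.0106182 ms.
Per-hop propagation t_prop = 6500000/197000000 = 32.9949 ms.
Pipeline fill: first packet needs 4·t_tx to clear all hops; remaining 99 packets each add one t_tx.
Total = (4+100-1)·t_tx + 4·t_prop = 103·0.0106182 + 4·32.9949 = 133 ms.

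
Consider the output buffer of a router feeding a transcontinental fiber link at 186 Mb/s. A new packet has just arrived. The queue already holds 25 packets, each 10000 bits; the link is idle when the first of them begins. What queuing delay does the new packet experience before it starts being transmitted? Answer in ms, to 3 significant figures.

1.34 ms

Each queued packet: L/R = 10000/186000000 = 0.0537634 ms.
25 queued → 1.34409 ms.
Queuing delay = 1.34 ms.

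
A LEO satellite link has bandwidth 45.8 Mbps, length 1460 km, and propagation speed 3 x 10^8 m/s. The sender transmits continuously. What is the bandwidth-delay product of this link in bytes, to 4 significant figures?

Propagation delay = 1460000 / 300000000 = 0.00486667 s.
BDP = R × t_prop = 45800000 × 0.00486667 = 222893 bits.
In bytes: 222893/8 = 27860 bytes.

27860 bytes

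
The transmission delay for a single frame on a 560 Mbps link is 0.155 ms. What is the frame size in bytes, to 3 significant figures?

10900 bytes

L = R × t_tx = 560000000 b/s × 0.000155 s = 86800 bits.
In bytes: 86800 / 8 = 10900 bytes.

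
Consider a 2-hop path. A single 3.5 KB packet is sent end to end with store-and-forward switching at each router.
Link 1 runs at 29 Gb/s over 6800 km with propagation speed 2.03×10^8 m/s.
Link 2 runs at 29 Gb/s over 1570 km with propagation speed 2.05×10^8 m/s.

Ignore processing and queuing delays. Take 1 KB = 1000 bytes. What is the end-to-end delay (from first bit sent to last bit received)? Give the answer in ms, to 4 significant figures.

41.16 ms

L = 28000 bits.
Transmission delay per hop = L/R = 28000/29000000000 = 0.000965517 ms; 2 hops → 0.00193103 ms.
Propagation delays (d/s per hop): 33.4975, 7.65854 ms; sum = 41.1561 ms.
End-to-end = 41.16 ms.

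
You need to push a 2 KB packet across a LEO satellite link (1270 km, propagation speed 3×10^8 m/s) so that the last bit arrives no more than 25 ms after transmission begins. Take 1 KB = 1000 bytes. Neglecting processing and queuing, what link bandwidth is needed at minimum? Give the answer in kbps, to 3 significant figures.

770 kbps

L = 16000 bits.
Propagation delay = 1270000 / 300000000 = 4.23333 ms.
Transmission budget = 25 − 4.23333 = 20.7667 ms.
R ≥ L / t_tx = 16000 bits / 0.0207667 s = 770 kbps.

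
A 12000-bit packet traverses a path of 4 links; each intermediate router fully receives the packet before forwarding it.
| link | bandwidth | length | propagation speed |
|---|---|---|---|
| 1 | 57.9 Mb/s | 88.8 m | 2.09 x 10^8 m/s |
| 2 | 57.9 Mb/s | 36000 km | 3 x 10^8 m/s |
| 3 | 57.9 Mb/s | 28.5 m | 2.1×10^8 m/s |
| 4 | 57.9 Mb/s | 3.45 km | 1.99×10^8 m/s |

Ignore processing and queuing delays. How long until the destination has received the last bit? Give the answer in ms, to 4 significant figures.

Transmission delay per hop = L/R = 12000/57900000 = 0.207254 ms; 4 hops → 0.829016 ms.
Propagation delays (d/s per hop): 0.00042488, 120, 0.000135714, 0.0173367 ms; sum = 120.018 ms.
End-to-end = 120.8 ms.

120.8 ms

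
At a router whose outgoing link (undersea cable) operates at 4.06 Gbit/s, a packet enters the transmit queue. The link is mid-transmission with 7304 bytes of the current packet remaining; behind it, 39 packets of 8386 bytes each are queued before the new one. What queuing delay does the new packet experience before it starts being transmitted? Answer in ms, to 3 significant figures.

Each queued packet: L/R = 67088/4.06e+09 = 0.0165241 ms.
39 queued → 0.644441 ms.
Plus remaining 58432 bits of current packet: 0.0143921 ms.
Queuing delay = 0.659 ms.

0.659 ms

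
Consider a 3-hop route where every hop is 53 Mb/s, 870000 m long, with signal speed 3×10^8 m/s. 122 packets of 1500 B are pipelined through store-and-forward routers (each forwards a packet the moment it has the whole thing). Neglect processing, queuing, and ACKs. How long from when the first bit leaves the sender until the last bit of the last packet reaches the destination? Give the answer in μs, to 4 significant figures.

36780 μs

Per-hop transmission t_tx = L/R = 12000/53000000 = 226.415 μs.
Per-hop propagation t_prop = 870000/300000000 = 2900 μs.
Pipeline fill: first packet needs 3·t_tx to clear all hops; remaining 121 packets each add one t_tx.
Total = (3+122-1)·t_tx + 3·t_prop = 124·226.415 + 3·2900 = 36780 μs.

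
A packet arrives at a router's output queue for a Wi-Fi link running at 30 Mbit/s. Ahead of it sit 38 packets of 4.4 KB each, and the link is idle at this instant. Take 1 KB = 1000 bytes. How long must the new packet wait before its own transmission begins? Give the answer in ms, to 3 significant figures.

Each queued packet: L/R = 35200/30000000 = 1.17333 ms.
38 queued → 44.5867 ms.
Queuing delay = 44.6 ms.

44.6 ms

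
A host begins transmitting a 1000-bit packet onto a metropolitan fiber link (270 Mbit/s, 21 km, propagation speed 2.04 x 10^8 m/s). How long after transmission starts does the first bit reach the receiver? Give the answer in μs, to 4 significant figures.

First bit experiences only propagation delay: d/s = 21000/204000000 = 102.9 μs.

102.9 μs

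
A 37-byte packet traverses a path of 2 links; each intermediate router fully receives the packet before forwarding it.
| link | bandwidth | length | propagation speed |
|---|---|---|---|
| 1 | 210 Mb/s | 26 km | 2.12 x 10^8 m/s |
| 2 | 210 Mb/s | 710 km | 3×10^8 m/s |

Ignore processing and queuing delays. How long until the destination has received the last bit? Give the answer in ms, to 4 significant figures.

L = 37 × 8 = 296 bits.
Transmission delay per hop = L/R = 296/210000000 = 0.00140952 ms; 2 hops → 0.00281905 ms.
Propagation delays (d/s per hop): 0.122642, 2.36667 ms; sum = 2.48931 ms.
End-to-end = 2.492 ms.

2.492 ms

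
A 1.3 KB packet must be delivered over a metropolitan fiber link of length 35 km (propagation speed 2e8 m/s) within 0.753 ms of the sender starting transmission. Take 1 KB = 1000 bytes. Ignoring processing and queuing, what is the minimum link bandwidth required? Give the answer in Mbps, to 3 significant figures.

18.0 Mbps

L = 10400 bits.
Propagation delay = 35000 / 200000000 = 0.175 ms.
Transmission budget = 0.753 − 0.175 = 0.578 ms.
R ≥ L / t_tx = 10400 bits / 0.000578 s = 18.0 Mbps.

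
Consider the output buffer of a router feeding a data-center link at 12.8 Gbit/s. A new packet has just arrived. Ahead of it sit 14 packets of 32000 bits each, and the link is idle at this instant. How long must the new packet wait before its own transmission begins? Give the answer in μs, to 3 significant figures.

35.0 μs

Each queued packet: L/R = 32000/12800000000 = 2.5 μs.
14 queued → 35 μs.
Queuing delay = 35.0 μs.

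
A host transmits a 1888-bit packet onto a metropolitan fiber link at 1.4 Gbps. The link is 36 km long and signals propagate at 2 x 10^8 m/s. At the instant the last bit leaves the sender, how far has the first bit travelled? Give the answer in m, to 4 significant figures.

t_tx = L/R = 1888/1400000000 = 1.34857e-06 s.
Distance = s × t_tx = 200000000 × 1.34857e-06 = 269.7 m.

269.7 m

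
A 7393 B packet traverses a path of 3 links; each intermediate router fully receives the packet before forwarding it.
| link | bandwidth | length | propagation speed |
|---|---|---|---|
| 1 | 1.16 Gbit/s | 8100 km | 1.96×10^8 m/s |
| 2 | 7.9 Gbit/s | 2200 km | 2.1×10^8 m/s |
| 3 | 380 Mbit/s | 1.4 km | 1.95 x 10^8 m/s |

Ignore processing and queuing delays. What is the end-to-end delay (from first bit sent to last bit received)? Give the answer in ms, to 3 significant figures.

L = 7393 × 8 = 59144 bits.
Transmission delays (L/R per hop): 0.0509862, 0.00748658, 0.155642 ms; sum = 0.214115 ms.
Propagation delays (d/s per hop): 41.3265, 10.4762, 0.00717949 ms; sum = 51.8099 ms.
End-to-end = 52.0 ms.

52.0 ms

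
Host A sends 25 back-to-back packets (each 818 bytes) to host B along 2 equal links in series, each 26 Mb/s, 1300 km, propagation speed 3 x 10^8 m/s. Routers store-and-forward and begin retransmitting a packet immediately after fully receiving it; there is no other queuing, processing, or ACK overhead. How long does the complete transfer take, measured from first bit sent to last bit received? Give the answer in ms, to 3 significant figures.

15.2 ms

Per-hop transmission t_tx = L/R = 6544/26000000 = 0.251692 ms.
Per-hop propagation t_prop = 1300000/300000000 = 4.33333 ms.
Pipeline fill: first packet needs 2·t_tx to clear all hops; remaining 24 packets each add one t_tx.
Total = (2+25-1)·t_tx + 2·t_prop = 26·0.251692 + 2·4.33333 = 15.2 ms.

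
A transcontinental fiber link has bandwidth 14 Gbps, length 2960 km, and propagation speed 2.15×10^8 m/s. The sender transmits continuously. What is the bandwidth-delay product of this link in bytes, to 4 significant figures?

24090000 bytes

Propagation delay = 2960000 / 215000000 = 0.0137674 s.
BDP = R × t_prop = 14000000000 × 0.0137674 = 192744000 bits.
In bytes: 192744000/8 = 24090000 bytes.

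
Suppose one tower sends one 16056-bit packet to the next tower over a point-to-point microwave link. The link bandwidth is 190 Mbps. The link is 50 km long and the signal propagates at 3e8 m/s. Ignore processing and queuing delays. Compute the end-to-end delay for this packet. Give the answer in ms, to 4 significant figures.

0.2512 ms

Transmission delay = L/R = 16056 / 190000000 = 0.0845053 ms.
Propagation delay = d/s = 50000 m / 300000000 m/s = 0.166667 ms.
Total = 0.2512 ms.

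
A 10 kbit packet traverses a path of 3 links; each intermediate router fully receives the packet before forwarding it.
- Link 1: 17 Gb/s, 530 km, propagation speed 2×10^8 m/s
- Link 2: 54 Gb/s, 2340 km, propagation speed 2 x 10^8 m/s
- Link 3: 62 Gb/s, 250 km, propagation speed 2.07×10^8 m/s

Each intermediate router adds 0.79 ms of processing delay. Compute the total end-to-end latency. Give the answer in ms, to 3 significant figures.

L = 10000 bits.
Transmission delays (L/R per hop): 0.000588235, 0.000185185, 0.00016129 ms; sum = 0.000934711 ms.
Propagation delays (d/s per hop): 2.65, 11.7, 1.20773 ms; sum = 15.5577 ms.
Processing at 2 router(s): 2 × 0.79 ms = 1.58 ms.
End-to-end = 17.1 ms.

17.1 ms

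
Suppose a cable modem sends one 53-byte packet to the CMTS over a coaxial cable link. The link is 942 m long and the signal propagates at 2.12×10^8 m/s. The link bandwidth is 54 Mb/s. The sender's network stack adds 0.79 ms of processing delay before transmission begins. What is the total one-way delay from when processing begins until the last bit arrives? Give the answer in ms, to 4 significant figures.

L = 53 × 8 = 424 bits.
Transmission delay = L/R = 424 / 54000000 = 0.00785185 ms.
Propagation delay = d/s = 942 m / 212000000 m/s = 0.0044434 ms.
Plus processing delay 0.79 ms = 0.79 ms.
Total = 0.8023 ms.

0.8023 ms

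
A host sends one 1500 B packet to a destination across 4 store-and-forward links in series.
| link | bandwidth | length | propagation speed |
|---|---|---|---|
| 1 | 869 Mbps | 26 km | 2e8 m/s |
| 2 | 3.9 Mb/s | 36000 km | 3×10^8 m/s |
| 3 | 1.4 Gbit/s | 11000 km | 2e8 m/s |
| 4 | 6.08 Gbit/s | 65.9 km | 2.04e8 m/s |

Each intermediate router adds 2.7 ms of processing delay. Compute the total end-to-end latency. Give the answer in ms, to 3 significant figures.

L = 1500 × 8 = 12000 bits.
Transmission delays (L/R per hop): 0.013809, 3.07692, 0.00857143, 0.00197368 ms; sum = 3.10128 ms.
Propagation delays (d/s per hop): 0.13, 120, 55, 0.323039 ms; sum = 175.453 ms.
Processing at 3 router(s): 3 × 2.7 ms = 8.1 ms.
End-to-end = 187 ms.

187 ms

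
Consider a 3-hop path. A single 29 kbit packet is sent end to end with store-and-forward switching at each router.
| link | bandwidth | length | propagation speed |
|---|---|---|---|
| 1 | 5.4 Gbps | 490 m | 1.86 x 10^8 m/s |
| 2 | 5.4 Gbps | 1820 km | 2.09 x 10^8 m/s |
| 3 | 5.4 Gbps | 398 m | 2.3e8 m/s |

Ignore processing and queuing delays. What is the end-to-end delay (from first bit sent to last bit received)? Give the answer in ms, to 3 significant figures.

8.73 ms

L = 29000 bits.
Transmission delay per hop = L/R = 29000/5400000000 = 0.00537037 ms; 3 hops → 0.0161111 ms.
Propagation delays (d/s per hop): 0.00263441, 8.70813, 0.00173043 ms; sum = 8.7125 ms.
End-to-end = 8.73 ms.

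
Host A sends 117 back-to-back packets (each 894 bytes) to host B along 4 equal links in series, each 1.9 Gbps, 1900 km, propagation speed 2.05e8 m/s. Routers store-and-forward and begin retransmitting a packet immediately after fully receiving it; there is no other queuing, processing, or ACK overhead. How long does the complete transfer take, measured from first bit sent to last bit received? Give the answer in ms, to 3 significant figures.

Per-hop transmission t_tx = L/R = 7152/1900000000 = 0.00376421 ms.
Per-hop propagation t_prop = 1900000/2.05e+08 = 9.26829 ms.
Pipeline fill: first packet needs 4·t_tx to clear all hops; remaining 116 packets each add one t_tx.
Total = (4+117-1)·t_tx + 4·t_prop = 120·0.00376421 + 4·9.26829 = 37.5 ms.

37.5 ms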